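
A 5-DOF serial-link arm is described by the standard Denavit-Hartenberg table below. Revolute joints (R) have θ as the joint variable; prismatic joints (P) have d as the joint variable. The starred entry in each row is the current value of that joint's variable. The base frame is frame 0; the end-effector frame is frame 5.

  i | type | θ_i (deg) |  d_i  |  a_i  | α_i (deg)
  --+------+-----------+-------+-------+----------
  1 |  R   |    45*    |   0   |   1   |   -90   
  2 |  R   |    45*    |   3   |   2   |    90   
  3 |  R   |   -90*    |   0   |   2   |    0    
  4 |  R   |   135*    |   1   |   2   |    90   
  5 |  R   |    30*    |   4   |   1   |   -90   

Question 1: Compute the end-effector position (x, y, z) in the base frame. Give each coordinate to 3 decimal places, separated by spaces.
after link 1: o_1 = (0.7071, 0.7071, 0.0000)
after link 2: o_2 = (-0.4142, 3.8284, -1.4142)
after link 3: o_3 = (1.0000, 2.4142, -1.4142)
after link 4: o_4 = (1.2071, 4.6213, -1.7071)
after link 5: o_5 = (4.7445, 5.0247, -3.7866)

4.744 5.025 -3.787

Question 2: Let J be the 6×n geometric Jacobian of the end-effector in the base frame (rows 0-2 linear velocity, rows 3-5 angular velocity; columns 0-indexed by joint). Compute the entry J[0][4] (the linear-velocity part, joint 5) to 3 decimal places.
0.506

axis z_4 = (0.8536,-0.1464,-0.5000); lever o_n−o_4 = (3.5374,0.4034,-2.0795)
cross product → J_v[:, 4] = (0.5062,0.0062,0.8624)
J_ω[:, 4] = z_4
entry J[0][4] = 0.5062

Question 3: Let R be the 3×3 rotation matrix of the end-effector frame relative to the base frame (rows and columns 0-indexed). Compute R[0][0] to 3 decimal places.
0.123

End-effector x-axis (col 0 of R) = (0.1232,0.9892,-0.0795)
R[0][0] = 0.1232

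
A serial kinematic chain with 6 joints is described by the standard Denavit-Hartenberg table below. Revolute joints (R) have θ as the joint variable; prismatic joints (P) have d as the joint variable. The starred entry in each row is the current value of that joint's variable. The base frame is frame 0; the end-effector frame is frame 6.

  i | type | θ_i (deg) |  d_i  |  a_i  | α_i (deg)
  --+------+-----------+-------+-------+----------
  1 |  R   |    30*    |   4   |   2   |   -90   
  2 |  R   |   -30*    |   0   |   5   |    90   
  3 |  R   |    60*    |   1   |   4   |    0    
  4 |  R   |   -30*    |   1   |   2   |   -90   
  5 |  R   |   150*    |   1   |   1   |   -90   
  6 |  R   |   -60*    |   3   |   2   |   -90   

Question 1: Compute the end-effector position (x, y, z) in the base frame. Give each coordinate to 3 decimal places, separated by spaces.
0.992 6.594 9.400

after link 1: o_1 = (1.7321, 1.0000, 4.0000)
after link 2: o_2 = (5.4821, 3.1651, 6.5000)
after link 3: o_3 = (4.8170, 6.7811, 8.3660)
after link 4: o_4 = (5.1830, 8.1471, 10.0981)
after link 5: o_5 = (4.2455, 8.1058, 9.0401)
after link 6: o_6 = (0.9922, 6.5936, 9.3995)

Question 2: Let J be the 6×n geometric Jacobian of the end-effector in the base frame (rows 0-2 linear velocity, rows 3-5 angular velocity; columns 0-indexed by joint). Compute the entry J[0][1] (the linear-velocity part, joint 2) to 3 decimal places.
4.676

axis z_1 = (-0.5000,0.8660,0.0000); lever o_n−o_1 = (-0.7398,5.5936,5.3995)
cross product → J_v[:, 1] = (4.6761,2.6998,-2.1561)
J_ω[:, 1] = z_1
entry J[0][1] = 4.6761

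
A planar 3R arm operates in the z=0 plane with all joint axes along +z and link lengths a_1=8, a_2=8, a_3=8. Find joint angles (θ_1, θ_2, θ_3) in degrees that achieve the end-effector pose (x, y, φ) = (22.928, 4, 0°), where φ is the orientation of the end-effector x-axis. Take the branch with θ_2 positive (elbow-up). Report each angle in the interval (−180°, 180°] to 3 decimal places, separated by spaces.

wrist centre = target − a_3·(cos φ, sin φ) = (14.9280, 4.0000)
cos θ_2 = (238.8452−8²−8²)/(2·8·8) = 0.8660; θ_2 = 30.0054° (elbow-up)
β = atan2(4.0000,14.9280) = 15.0002°; ψ = atan2(4.0007,14.9278) = 15.0027°
θ_1 = β − ψ = -0.0025°
θ_3 = φ − θ_1 − θ_2 = -30.0029° (wrapped to (-180°,180°])

-0.003 30.005 -30.003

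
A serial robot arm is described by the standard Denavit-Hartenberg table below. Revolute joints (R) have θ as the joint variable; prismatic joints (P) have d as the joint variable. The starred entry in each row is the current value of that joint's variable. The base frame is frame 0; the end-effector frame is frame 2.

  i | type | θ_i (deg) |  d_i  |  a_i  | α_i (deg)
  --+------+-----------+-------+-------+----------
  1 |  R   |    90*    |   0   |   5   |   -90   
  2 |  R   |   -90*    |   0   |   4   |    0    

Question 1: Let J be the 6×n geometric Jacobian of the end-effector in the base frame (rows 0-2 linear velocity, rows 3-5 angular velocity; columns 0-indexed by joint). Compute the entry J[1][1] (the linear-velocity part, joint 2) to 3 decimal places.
4.000

axis z_1 = (-1.0000,0.0000,0.0000); lever o_n−o_1 = (0.0000,0.0000,4.0000)
cross product → J_v[:, 1] = (0.0000,4.0000,-0.0000)
J_ω[:, 1] = z_1
entry J[1][1] = 4.0000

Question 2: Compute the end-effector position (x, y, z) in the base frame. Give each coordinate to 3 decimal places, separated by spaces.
0.000 5.000 4.000

after link 1: o_1 = (0.0000, 5.0000, 0.0000)
after link 2: o_2 = (0.0000, 5.0000, 4.0000)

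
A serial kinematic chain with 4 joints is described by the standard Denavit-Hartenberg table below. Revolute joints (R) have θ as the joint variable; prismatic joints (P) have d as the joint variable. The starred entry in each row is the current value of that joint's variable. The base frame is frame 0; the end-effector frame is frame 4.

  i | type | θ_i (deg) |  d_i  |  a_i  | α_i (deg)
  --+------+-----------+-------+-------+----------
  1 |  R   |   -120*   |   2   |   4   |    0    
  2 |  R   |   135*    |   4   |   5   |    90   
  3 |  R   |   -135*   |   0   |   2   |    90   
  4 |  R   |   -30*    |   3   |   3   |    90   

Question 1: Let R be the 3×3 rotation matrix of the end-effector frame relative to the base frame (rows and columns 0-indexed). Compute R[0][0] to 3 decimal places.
-0.721

End-effector x-axis (col 0 of R) = (-0.7209,0.3245,-0.6124)
R[0][0] = -0.7209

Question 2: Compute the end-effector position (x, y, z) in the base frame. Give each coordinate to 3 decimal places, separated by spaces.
after link 1: o_1 = (-2.0000, -3.4641, 2.0000)
after link 2: o_2 = (2.8296, -2.1700, 6.0000)
after link 3: o_3 = (1.4636, -2.5360, 4.5858)
after link 4: o_4 = (-2.7482, -2.1117, 4.8700)

-2.748 -2.112 4.870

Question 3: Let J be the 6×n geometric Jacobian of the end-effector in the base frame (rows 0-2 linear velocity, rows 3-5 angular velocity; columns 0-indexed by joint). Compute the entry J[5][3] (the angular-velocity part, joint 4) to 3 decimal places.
axis z_3 = (-0.6830,-0.1830,0.7071); lever o_n−o_3 = (-4.2118,0.4244,0.2842)
cross product → J_v[:, 3] = (-0.3521,-2.7841,-1.0607)
J_ω[:, 3] = z_3
entry J[5][3] = 0.7071

0.707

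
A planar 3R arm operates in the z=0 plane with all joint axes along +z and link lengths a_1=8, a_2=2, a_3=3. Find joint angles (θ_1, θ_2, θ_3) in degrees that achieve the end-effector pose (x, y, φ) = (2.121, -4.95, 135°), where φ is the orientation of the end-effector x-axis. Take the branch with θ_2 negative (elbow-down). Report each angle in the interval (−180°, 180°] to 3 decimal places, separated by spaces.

-45.003 -89.998 -89.999

wrist centre = target − a_3·(cos φ, sin φ) = (4.2423, -7.0713)
cos θ_2 = (68.0009−8²−2²)/(2·8·2) = 0.0000; θ_2 = -89.9985° (elbow-down)
β = atan2(-7.0713,4.2423) = -59.0391°; ψ = atan2(-2.0000,8.0001) = -14.0362°
θ_1 = β − ψ = -45.0029°
θ_3 = φ − θ_1 − θ_2 = -89.9986° (wrapped to (-180°,180°])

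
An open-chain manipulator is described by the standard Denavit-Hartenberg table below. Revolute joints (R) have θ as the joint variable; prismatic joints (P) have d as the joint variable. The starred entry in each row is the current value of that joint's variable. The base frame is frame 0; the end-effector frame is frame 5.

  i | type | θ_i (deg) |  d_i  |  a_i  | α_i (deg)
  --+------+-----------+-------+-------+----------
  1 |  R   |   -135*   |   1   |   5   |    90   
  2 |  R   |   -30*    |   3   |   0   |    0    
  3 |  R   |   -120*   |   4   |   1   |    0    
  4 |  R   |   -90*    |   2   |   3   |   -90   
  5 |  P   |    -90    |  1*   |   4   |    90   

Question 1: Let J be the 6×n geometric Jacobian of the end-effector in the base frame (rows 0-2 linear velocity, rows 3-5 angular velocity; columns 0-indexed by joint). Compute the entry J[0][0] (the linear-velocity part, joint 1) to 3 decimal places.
axis z_0 = ẑ; lever o_n−o_0 = (-10.4425,7.9423,2.5981)
cross product → J_v[:, 0] = (-7.9423,-10.4425,0.0000)
J_ω[:, 0] = z_0
entry J[0][0] = -7.9423

-7.942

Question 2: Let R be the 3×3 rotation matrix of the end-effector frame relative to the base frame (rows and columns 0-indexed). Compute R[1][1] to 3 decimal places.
0.612

End-effector y-axis (col 1 of R) = (0.6124,0.6124,-0.5000)
R[1][1] = 0.6124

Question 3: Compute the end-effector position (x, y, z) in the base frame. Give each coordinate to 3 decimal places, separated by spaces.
after link 1: o_1 = (-3.5355, -3.5355, 1.0000)
after link 2: o_2 = (-5.6569, -1.4142, 1.0000)
after link 3: o_3 = (-7.8729, 2.0266, 0.5000)
after link 4: o_4 = (-8.2265, 4.5015, 3.0981)
after link 5: o_5 = (-10.4425, 7.9423, 2.5981)

-10.443 7.942 2.598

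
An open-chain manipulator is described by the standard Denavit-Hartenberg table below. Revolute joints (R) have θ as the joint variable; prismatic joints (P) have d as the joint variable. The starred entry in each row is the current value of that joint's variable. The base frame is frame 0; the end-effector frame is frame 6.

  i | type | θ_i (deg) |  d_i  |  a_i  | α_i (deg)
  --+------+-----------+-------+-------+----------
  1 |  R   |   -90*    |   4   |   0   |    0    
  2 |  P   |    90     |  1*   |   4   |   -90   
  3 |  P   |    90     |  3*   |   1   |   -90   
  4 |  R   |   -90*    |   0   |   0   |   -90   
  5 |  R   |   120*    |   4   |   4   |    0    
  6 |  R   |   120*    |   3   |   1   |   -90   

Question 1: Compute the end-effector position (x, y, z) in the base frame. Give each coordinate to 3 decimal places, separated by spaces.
after link 1: o_1 = (0.0000, 0.0000, 4.0000)
after link 2: o_2 = (4.0000, 0.0000, 5.0000)
after link 3: o_3 = (4.0000, 3.0000, 4.0000)
after link 4: o_4 = (4.0000, 3.0000, 4.0000)
after link 5: o_5 = (7.4641, 1.0000, -0.0000)
after link 6: o_6 = (6.5981, 0.5000, -3.0000)

6.598 0.500 -3.000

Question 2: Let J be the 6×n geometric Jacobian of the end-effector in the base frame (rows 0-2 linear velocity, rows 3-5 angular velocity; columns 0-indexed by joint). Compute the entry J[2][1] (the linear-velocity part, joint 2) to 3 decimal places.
prismatic axis z_1 = (0.0000,0.0000,1.0000)
J_v[:, 1] = z_1; J_ω[:, 1] = (0,0,0)
entry J[2][1] = 1.0000

1.000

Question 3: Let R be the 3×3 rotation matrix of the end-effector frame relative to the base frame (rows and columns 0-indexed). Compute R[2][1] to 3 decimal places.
End-effector y-axis (col 1 of R) = (-0.0000,0.0000,1.0000)
R[2][1] = 1.0000

1.000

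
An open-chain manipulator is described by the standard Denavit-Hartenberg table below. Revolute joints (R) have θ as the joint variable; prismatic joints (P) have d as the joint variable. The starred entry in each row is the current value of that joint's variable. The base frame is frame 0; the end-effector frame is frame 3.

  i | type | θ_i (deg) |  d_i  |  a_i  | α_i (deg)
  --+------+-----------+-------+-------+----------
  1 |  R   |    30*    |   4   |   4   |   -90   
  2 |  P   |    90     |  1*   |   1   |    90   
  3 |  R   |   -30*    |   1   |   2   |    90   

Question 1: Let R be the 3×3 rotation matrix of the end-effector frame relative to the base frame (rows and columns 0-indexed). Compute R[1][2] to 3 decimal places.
End-effector z-axis (col 2 of R) = (0.4330,-0.7500,0.5000)
R[1][2] = -0.7500

-0.750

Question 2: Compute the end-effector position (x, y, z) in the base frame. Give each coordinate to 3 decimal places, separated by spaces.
after link 1: o_1 = (3.4641, 2.0000, 4.0000)
after link 2: o_2 = (2.9641, 2.8660, 3.0000)
after link 3: o_3 = (4.3301, 2.5000, 1.2679)

4.330 2.500 1.268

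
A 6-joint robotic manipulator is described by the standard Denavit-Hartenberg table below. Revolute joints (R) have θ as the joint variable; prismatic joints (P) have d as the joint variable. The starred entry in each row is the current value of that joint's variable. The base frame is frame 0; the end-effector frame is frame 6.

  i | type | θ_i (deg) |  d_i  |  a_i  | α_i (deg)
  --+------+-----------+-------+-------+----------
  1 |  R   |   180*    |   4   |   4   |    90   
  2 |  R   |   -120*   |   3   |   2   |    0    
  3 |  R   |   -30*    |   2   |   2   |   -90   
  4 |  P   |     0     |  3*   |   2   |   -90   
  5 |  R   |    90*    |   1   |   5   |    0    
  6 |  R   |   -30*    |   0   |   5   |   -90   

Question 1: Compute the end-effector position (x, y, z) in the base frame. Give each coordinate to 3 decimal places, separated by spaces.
5.794 4.000 4.500

after link 1: o_1 = (-4.0000, 0.0000, 4.0000)
after link 2: o_2 = (-3.0000, 3.0000, 2.2679)
after link 3: o_3 = (-1.2679, 5.0000, 1.2679)
after link 4: o_4 = (-1.0359, 5.0000, -2.3301)
after link 5: o_5 = (1.4641, 4.0000, 2.0000)
after link 6: o_6 = (5.7942, 4.0000, 4.5000)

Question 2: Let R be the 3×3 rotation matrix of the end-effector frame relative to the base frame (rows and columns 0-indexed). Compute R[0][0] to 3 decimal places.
End-effector x-axis (col 0 of R) = (0.8660,-0.0000,0.5000)
R[0][0] = 0.8660

0.866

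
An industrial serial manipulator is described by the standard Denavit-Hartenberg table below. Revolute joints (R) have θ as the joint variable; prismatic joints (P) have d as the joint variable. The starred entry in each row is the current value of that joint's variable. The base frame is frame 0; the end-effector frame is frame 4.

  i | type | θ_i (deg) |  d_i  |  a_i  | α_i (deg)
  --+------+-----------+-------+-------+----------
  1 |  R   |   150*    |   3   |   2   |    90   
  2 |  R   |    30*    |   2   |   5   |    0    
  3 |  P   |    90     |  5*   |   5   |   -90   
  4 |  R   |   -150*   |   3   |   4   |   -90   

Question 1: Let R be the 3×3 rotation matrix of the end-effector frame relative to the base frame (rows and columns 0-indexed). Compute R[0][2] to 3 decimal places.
End-effector z-axis (col 2 of R) = (0.6495,0.6250,0.4330)
R[0][2] = 0.6495

0.650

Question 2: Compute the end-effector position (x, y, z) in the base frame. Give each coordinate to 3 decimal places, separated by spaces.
1.933 9.276 5.330

after link 1: o_1 = (-1.7321, 1.0000, 3.0000)
after link 2: o_2 = (-4.4821, 4.8971, 5.5000)
after link 3: o_3 = (0.1830, 7.9772, 9.8301)
after link 4: o_4 = (1.9330, 9.2763, 5.3301)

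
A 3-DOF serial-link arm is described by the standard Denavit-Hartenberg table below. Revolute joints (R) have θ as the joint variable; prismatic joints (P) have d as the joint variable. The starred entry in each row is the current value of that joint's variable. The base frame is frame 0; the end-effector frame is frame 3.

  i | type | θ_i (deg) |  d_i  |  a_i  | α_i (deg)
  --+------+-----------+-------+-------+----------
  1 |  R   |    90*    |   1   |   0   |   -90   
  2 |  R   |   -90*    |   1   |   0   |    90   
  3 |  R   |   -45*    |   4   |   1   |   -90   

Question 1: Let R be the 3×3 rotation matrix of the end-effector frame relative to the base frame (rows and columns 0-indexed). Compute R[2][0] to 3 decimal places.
0.707

End-effector x-axis (col 0 of R) = (0.7071,-0.0000,0.7071)
R[2][0] = 0.7071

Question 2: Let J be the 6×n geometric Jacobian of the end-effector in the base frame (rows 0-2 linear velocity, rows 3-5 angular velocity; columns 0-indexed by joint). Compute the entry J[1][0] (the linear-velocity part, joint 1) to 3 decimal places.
axis z_0 = ẑ; lever o_n−o_0 = (-0.2929,-4.0000,1.7071)
cross product → J_v[:, 0] = (4.0000,-0.2929,0.0000)
J_ω[:, 0] = z_0
entry J[1][0] = -0.2929

-0.293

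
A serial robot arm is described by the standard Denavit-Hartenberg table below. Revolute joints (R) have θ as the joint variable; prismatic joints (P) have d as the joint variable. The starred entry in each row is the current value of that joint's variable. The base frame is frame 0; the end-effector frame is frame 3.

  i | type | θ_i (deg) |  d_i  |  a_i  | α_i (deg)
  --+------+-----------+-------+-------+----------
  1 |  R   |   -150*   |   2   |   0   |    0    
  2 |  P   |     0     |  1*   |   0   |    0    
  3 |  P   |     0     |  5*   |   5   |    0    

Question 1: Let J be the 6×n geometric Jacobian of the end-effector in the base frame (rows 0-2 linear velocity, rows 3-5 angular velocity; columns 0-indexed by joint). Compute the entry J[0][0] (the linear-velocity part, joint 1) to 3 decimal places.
axis z_0 = ẑ; lever o_n−o_0 = (-4.3301,-2.5000,8.0000)
cross product → J_v[:, 0] = (2.5000,-4.3301,0.0000)
J_ω[:, 0] = z_0
entry J[0][0] = 2.5000

2.500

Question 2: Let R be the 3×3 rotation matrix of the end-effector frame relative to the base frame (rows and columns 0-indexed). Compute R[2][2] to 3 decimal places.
1.000

End-effector z-axis (col 2 of R) = (0.0000,0.0000,1.0000)
R[2][2] = 1.0000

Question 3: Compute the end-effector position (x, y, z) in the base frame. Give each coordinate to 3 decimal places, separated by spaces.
after link 1: o_1 = (0.0000, 0.0000, 2.0000)
after link 2: o_2 = (0.0000, 0.0000, 3.0000)
after link 3: o_3 = (-4.3301, -2.5000, 8.0000)

-4.330 -2.500 8.000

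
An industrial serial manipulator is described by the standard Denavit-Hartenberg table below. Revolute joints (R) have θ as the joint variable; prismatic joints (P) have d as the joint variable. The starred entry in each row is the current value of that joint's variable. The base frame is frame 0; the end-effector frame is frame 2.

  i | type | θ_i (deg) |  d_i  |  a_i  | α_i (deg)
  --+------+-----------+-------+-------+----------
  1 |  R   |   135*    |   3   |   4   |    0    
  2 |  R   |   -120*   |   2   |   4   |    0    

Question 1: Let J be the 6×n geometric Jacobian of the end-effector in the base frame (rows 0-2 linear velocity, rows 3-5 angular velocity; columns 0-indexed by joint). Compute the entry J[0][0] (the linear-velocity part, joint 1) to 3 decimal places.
axis z_0 = ẑ; lever o_n−o_0 = (1.0353,3.8637,5.0000)
cross product → J_v[:, 0] = (-3.8637,1.0353,0.0000)
J_ω[:, 0] = z_0
entry J[0][0] = -3.8637

-3.864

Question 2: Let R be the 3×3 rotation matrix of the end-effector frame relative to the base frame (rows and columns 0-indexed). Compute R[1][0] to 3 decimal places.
End-effector x-axis (col 0 of R) = (0.9659,0.2588,0.0000)
R[1][0] = 0.2588

0.259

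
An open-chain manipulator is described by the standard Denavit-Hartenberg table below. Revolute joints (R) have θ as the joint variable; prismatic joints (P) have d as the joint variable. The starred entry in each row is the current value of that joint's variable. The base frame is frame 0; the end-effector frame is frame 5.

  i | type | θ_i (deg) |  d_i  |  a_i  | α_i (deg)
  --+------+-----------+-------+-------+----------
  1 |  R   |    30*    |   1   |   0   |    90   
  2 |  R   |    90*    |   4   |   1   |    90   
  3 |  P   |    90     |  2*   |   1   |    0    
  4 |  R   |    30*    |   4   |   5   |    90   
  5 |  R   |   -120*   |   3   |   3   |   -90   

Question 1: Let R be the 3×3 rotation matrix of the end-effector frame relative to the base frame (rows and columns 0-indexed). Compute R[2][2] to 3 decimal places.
End-effector z-axis (col 2 of R) = (-0.0580,-0.8995,-0.4330)
R[2][2] = -0.4330

-0.433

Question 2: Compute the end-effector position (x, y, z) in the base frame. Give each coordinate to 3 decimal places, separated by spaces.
after link 1: o_1 = (0.0000, 0.0000, 1.0000)
after link 2: o_2 = (2.0000, -3.4641, 2.0000)
after link 3: o_3 = (4.2321, -3.3301, 2.0000)
after link 4: o_4 = (9.8612, -5.0801, -0.5000)
after link 5: o_5 = (7.7117, -6.5532, 2.8481)

7.712 -6.553 2.848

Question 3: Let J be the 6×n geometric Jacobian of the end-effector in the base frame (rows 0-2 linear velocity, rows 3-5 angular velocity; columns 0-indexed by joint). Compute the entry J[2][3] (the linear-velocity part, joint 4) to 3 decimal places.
axis z_3 = (0.8660,0.5000,-0.0000); lever o_n−o_3 = (3.4796,-3.2231,0.8481)
cross product → J_v[:, 3] = (0.4240,-0.7345,-4.5311)
J_ω[:, 3] = z_3
entry J[2][3] = -4.5311

-4.531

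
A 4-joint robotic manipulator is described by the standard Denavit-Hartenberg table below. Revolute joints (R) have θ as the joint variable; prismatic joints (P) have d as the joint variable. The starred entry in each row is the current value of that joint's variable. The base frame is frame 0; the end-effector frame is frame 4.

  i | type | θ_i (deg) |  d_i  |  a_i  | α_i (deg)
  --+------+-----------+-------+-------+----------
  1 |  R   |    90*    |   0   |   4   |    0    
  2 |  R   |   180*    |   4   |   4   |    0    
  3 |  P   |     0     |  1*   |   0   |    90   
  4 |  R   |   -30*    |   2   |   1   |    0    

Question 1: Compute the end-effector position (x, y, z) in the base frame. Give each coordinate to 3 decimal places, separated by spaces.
after link 1: o_1 = (0.0000, 4.0000, 0.0000)
after link 2: o_2 = (-0.0000, 0.0000, 4.0000)
after link 3: o_3 = (-0.0000, 0.0000, 5.0000)
after link 4: o_4 = (-2.0000, -0.8660, 4.5000)

-2.000 -0.866 4.500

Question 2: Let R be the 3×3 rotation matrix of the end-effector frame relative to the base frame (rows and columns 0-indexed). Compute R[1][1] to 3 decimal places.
End-effector y-axis (col 1 of R) = (-0.0000,-0.5000,0.8660)
R[1][1] = -0.5000

-0.500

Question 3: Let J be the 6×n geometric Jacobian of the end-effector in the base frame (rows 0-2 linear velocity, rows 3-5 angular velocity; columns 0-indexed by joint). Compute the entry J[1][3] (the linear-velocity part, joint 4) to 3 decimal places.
axis z_3 = (-1.0000,0.0000,0.0000); lever o_n−o_3 = (-2.0000,-0.8660,-0.5000)
cross product → J_v[:, 3] = (-0.0000,-0.5000,0.8660)
J_ω[:, 3] = z_3
entry J[1][3] = -0.5000

-0.500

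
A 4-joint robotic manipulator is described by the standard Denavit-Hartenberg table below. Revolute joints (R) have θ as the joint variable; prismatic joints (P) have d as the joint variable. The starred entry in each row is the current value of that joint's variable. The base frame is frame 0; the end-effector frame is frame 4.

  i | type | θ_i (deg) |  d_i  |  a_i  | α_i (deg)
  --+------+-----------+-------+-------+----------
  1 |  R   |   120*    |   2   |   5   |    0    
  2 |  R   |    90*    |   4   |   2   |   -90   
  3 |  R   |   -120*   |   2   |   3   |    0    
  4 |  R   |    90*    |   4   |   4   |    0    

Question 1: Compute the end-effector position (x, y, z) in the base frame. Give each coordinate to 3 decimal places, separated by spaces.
-2.933 -2.848 10.598

after link 1: o_1 = (-2.5000, 4.3301, 2.0000)
after link 2: o_2 = (-4.2321, 3.3301, 6.0000)
after link 3: o_3 = (-1.9330, 2.3481, 8.5981)
after link 4: o_4 = (-2.9330, -2.8481, 10.5981)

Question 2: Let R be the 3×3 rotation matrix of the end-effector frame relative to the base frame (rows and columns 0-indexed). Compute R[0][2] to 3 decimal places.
End-effector z-axis (col 2 of R) = (0.5000,-0.8660,0.0000)
R[0][2] = 0.5000

0.500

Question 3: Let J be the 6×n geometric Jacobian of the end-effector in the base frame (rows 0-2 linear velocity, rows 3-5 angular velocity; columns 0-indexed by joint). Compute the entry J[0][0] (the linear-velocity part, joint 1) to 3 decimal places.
axis z_0 = ẑ; lever o_n−o_0 = (-2.9330,-2.8481,10.5981)
cross product → J_v[:, 0] = (2.8481,-2.9330,0.0000)
J_ω[:, 0] = z_0
entry J[0][0] = 2.8481

2.848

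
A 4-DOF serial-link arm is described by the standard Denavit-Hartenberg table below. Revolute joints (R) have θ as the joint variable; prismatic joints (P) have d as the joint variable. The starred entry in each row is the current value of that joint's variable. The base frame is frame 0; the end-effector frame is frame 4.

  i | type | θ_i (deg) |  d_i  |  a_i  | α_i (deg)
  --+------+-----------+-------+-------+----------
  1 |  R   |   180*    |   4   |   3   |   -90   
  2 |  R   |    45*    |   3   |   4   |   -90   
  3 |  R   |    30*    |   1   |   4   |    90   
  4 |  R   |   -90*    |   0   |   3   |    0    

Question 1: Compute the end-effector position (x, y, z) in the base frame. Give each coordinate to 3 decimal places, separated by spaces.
after link 1: o_1 = (-3.0000, 0.0000, 4.0000)
after link 2: o_2 = (-5.8284, -3.0000, 1.1716)
after link 3: o_3 = (-7.5708, -1.0000, -1.9850)
after link 4: o_4 = (-9.6921, -1.0000, 0.1363)

-9.692 -1.000 0.136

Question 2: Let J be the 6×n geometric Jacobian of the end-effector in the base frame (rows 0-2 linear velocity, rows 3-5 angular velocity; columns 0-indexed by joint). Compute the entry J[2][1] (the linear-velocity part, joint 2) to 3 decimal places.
-6.692

axis z_1 = (-0.0000,-1.0000,0.0000); lever o_n−o_1 = (-6.6921,-1.0000,-3.8637)
cross product → J_v[:, 1] = (3.8637,-0.0000,-6.6921)
J_ω[:, 1] = z_1
entry J[2][1] = -6.6921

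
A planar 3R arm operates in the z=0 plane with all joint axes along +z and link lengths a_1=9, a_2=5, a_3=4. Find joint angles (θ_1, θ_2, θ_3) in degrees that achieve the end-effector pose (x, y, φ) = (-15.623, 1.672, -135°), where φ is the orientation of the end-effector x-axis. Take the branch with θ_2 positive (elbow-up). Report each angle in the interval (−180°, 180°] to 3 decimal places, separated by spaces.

wrist centre = target − a_3·(cos φ, sin φ) = (-12.7946, 4.5004)
cos θ_2 = (183.9549−9²−5²)/(2·9·5) = 0.8662; θ_2 = 29.9839° (elbow-up)
β = atan2(4.5004,-12.7946) = 160.6209°; ψ = atan2(2.4988,13.3308) = 10.6165°
θ_1 = β − ψ = 150.0044°
θ_3 = φ − θ_1 − θ_2 = 45.0117° (wrapped to (-180°,180°])

150.004 29.984 45.012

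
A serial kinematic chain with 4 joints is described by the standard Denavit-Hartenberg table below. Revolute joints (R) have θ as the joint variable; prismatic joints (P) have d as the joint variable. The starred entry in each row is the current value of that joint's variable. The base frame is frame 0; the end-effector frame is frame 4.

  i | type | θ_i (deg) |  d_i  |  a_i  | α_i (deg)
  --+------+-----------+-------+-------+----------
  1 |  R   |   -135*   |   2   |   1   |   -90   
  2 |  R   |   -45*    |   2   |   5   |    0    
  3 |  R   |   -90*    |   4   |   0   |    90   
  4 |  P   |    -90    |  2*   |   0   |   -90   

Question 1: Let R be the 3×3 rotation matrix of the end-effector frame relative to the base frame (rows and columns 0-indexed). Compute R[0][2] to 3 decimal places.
End-effector z-axis (col 2 of R) = (0.5000,0.5000,0.7071)
R[0][2] = 0.5000

0.500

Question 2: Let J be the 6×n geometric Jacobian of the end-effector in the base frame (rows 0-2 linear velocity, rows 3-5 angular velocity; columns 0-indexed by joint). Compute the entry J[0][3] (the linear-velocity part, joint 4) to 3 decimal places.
0.500

prismatic axis z_3 = (0.5000,0.5000,-0.7071)
J_v[:, 3] = z_3; J_ω[:, 3] = (0,0,0)
entry J[0][3] = 0.5000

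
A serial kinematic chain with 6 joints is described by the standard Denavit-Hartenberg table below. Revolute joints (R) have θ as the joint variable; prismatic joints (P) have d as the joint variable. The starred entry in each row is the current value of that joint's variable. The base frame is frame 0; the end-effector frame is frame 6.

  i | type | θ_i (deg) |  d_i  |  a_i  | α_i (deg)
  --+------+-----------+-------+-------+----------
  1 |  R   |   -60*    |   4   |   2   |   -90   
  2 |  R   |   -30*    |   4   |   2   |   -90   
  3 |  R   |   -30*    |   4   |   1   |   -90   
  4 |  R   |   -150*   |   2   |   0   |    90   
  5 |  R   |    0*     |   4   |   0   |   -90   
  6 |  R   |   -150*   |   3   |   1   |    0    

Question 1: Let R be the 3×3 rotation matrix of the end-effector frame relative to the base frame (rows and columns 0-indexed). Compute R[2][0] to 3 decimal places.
End-effector x-axis (col 0 of R) = (0.1875,0.1752,0.9665)
R[2][0] = 0.9665

0.967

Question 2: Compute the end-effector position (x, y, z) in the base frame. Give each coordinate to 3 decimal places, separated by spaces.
after link 1: o_1 = (1.0000, -1.7321, 4.0000)
after link 2: o_2 = (5.3301, -1.2321, 5.0000)
after link 3: o_3 = (7.1381, -3.3636, 1.9689)
after link 4: o_4 = (6.0712, -4.9796, 2.4689)
after link 5: o_5 = (3.5891, -2.6806, 4.6029)
after link 6: o_6 = (2.1761, -4.9294, 6.3194)

2.176 -4.929 6.319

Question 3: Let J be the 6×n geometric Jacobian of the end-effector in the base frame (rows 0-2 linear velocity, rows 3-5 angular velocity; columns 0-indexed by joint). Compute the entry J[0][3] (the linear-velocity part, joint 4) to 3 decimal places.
axis z_3 = (-0.5335,-0.8080,0.2500); lever o_n−o_3 = (-4.9620,-1.5658,4.3505)
cross product → J_v[:, 3] = (-3.1238,1.0804,-3.1740)
J_ω[:, 3] = z_3
entry J[0][3] = -3.1238

-3.124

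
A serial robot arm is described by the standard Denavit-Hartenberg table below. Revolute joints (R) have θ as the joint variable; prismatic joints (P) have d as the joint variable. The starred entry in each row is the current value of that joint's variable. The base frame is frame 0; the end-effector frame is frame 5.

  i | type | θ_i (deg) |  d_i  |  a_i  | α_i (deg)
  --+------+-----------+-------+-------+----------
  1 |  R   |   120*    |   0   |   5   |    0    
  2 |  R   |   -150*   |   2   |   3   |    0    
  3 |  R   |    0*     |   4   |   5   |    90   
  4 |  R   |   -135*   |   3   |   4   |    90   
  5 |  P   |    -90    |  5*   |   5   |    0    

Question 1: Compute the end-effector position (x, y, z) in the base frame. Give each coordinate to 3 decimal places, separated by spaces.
-0.083 5.244 6.707

after link 1: o_1 = (-2.5000, 4.3301, 0.0000)
after link 2: o_2 = (0.0981, 2.8301, 2.0000)
after link 3: o_3 = (4.4282, 0.3301, 6.0000)
after link 4: o_4 = (0.4787, -0.8537, 3.1716)
after link 5: o_5 = (-0.0831, 5.2442, 6.7071)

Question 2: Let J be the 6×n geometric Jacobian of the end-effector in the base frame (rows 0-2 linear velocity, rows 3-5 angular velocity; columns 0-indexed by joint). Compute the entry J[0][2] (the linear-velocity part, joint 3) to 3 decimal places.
axis z_2 = (0.0000,0.0000,1.0000); lever o_n−o_2 = (-0.1812,2.4140,4.7071)
cross product → J_v[:, 2] = (-2.4140,-0.1812,0.0000)
J_ω[:, 2] = z_2
entry J[0][2] = -2.4140

-2.414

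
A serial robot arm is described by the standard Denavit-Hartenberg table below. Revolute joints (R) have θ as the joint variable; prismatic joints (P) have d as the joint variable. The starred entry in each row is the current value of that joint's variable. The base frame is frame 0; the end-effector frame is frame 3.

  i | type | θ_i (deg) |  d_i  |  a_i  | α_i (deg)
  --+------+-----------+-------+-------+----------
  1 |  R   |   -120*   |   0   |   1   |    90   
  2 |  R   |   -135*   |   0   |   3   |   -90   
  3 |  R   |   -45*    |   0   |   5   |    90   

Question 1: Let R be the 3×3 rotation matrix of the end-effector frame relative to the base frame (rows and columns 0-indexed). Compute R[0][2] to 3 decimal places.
End-effector z-axis (col 2 of R) = (-0.8624,-0.0795,0.5000)
R[0][2] = -0.8624

-0.862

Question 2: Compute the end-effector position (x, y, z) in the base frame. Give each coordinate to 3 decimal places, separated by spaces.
-1.251 4.904 -4.621

after link 1: o_1 = (-0.5000, -0.8660, 0.0000)
after link 2: o_2 = (0.5607, 0.9711, -2.1213)
after link 3: o_3 = (-1.2512, 4.9039, -4.6213)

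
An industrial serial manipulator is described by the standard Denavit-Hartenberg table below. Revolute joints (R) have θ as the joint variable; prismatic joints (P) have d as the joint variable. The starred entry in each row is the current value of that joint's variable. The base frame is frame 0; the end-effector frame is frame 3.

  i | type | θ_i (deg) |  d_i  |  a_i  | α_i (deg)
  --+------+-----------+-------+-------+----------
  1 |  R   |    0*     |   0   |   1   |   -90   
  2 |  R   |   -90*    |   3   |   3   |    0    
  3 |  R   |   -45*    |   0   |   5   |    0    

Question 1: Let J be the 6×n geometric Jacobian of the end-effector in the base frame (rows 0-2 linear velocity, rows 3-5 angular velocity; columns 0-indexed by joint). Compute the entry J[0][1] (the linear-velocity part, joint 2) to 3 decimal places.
axis z_1 = (0.0000,1.0000,0.0000); lever o_n−o_1 = (-3.5355,3.0000,6.5355)
cross product → J_v[:, 1] = (6.5355,-0.0000,3.5355)
J_ω[:, 1] = z_1
entry J[0][1] = 6.5355

6.536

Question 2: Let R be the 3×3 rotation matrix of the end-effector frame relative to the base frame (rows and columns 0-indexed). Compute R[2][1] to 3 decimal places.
0.707

End-effector y-axis (col 1 of R) = (0.7071,-0.0000,0.7071)
R[2][1] = 0.7071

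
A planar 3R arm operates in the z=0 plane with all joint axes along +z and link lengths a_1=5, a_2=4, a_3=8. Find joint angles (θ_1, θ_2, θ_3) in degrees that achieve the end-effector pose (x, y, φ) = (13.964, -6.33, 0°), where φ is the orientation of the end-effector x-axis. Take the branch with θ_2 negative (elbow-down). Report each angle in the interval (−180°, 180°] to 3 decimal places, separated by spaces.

wrist centre = target − a_3·(cos φ, sin φ) = (5.9640, -6.3300)
cos θ_2 = (75.6382−5²−4²)/(2·5·4) = 0.8660; θ_2 = -30.0081° (elbow-down)
β = atan2(-6.3300,5.9640) = -46.7052°; ψ = atan2(-2.0005,8.4638) = -13.2982°
θ_1 = β − ψ = -33.4070°
θ_3 = φ − θ_1 − θ_2 = 63.4151° (wrapped to (-180°,180°])

-33.407 -30.008 63.415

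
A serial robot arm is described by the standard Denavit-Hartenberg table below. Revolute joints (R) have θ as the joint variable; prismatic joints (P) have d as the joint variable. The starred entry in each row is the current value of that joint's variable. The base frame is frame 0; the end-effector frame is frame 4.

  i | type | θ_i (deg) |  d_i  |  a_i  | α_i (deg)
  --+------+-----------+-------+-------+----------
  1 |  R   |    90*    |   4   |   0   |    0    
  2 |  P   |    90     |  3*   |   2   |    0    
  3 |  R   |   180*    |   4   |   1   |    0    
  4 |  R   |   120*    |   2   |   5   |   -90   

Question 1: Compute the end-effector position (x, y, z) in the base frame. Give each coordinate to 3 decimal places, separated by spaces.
-3.500 4.330 13.000

after link 1: o_1 = (0.0000, 0.0000, 4.0000)
after link 2: o_2 = (-2.0000, 0.0000, 7.0000)
after link 3: o_3 = (-1.0000, 0.0000, 11.0000)
after link 4: o_4 = (-3.5000, 4.3301, 13.0000)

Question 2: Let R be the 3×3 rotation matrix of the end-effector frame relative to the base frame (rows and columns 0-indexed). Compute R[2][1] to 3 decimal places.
End-effector y-axis (col 1 of R) = (-0.0000,-0.0000,-1.0000)
R[2][1] = -1.0000

-1.000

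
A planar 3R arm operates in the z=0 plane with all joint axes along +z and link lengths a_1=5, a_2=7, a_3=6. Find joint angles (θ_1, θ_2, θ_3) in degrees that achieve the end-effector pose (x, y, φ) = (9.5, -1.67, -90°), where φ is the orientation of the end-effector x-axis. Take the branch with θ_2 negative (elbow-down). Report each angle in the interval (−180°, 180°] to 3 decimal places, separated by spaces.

60.000 -60.001 -89.999

wrist centre = target − a_3·(cos φ, sin φ) = (9.5000, 4.3300)
cos θ_2 = (108.9989−5²−7²)/(2·5·7) = 0.5000; θ_2 = -60.0010° (elbow-down)
β = atan2(4.3300,9.5000) = 24.5030°; ψ = atan2(-6.0622,8.4999) = -35.4970°
θ_1 = β − ψ = 60.0000°
θ_3 = φ − θ_1 − θ_2 = -89.9990° (wrapped to (-180°,180°])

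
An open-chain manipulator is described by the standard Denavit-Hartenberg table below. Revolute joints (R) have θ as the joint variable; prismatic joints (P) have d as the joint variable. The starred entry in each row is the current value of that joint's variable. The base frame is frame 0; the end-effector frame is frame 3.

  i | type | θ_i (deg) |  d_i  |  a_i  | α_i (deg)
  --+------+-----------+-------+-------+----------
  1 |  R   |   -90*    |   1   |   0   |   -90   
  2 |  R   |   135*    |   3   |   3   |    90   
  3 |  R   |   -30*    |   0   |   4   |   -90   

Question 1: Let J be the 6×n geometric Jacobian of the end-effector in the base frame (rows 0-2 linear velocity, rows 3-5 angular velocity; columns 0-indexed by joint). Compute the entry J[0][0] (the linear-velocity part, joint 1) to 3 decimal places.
axis z_0 = ẑ; lever o_n−o_0 = (1.0000,4.5708,-3.5708)
cross product → J_v[:, 0] = (-4.5708,1.0000,0.0000)
J_ω[:, 0] = z_0
entry J[0][0] = -4.5708

-4.571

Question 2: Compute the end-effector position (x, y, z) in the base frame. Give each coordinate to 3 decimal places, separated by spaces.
1.000 4.571 -3.571

after link 1: o_1 = (0.0000, 0.0000, 1.0000)
after link 2: o_2 = (3.0000, 2.1213, -1.1213)
after link 3: o_3 = (1.0000, 4.5708, -3.5708)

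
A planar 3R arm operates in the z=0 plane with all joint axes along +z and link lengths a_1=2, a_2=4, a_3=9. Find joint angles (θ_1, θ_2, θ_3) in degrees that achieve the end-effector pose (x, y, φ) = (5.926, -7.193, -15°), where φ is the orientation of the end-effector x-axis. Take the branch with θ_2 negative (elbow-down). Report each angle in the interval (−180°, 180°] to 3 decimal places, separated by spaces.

wrist centre = target − a_3·(cos φ, sin φ) = (-2.7673, -4.8636)
cos θ_2 = (31.3130−2²−4²)/(2·2·4) = 0.7071; θ_2 = -45.0035° (elbow-down)
β = atan2(-4.8636,-2.7673) = -119.6392°; ψ = atan2(-2.8286,4.8283) = -30.3636°
θ_1 = β − ψ = -89.2756°
θ_3 = φ − θ_1 − θ_2 = 119.2791° (wrapped to (-180°,180°])

-89.276 -45.004 119.279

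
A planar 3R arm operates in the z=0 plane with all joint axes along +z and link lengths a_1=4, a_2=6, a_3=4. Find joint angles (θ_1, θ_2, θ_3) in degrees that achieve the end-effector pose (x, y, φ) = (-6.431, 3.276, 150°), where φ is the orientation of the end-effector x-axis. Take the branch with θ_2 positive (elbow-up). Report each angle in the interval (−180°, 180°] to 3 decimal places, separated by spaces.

wrist centre = target − a_3·(cos φ, sin φ) = (-2.9669, 1.2760)
cos θ_2 = (10.4307−4²−6²)/(2·4·6) = -0.8660; θ_2 = 150.0003° (elbow-up)
β = atan2(1.2760,-2.9669) = 156.7285°; ψ = atan2(3.0000,-1.1962) = 111.7384°
θ_1 = β − ψ = 44.9900°
θ_3 = φ − θ_1 − θ_2 = -44.9903° (wrapped to (-180°,180°])

44.990 150.000 -44.990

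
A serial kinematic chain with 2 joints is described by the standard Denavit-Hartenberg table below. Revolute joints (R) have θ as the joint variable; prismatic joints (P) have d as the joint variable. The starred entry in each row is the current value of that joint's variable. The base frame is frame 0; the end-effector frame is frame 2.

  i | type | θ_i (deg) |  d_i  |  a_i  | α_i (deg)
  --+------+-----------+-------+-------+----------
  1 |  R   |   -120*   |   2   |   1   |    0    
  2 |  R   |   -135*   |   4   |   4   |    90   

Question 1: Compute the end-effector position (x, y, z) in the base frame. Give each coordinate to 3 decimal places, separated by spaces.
-1.535 2.998 6.000

after link 1: o_1 = (-0.5000, -0.8660, 2.0000)
after link 2: o_2 = (-1.5353, 2.9977, 6.0000)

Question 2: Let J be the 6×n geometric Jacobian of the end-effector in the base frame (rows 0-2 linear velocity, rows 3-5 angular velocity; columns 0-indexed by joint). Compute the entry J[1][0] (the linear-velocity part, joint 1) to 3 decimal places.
-1.535

axis z_0 = ẑ; lever o_n−o_0 = (-1.5353,2.9977,6.0000)
cross product → J_v[:, 0] = (-2.9977,-1.5353,0.0000)
J_ω[:, 0] = z_0
entry J[1][0] = -1.5353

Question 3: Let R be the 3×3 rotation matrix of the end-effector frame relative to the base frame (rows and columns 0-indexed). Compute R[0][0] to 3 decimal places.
End-effector x-axis (col 0 of R) = (-0.2588,0.9659,0.0000)
R[0][0] = -0.2588

-0.259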